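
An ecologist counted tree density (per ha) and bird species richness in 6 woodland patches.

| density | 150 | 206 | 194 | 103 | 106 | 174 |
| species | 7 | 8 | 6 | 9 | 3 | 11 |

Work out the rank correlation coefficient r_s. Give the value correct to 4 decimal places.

Rank density: 3, 6, 5, 1, 2, 4
Rank species: 3, 4, 2, 5, 1, 6
d = rank(density) − rank(species): 0, 2, 3, -4, 1, -2; Σd² = 34
ρ = 1 − 6Σd² / [n(n²−1)] = 1 − 6×34 / (6×35) = 1 − 204/210 ≈ 0.0286

0.0286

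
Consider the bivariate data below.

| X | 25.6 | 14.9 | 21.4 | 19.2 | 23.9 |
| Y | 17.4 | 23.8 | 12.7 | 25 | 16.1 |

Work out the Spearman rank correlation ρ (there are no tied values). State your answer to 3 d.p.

Rank X: 5, 1, 3, 2, 4
Rank Y: 3, 4, 1, 5, 2
d = rank(X) − rank(Y): 2, -3, 2, -3, 2; Σd² = 30
ρ = 1 − 6Σd² / [n(n²−1)] = 1 − 6×30 / (5×24) = 1 − 180/120 ≈ -0.500

-0.500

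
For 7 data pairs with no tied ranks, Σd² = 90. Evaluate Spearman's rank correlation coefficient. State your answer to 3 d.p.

-0.607

ρ = 1 − 6Σd² / [n(n²−1)] = 1 − 6×90 / (7×48)
  = 1 − 540/336 = 1 − 1.6071 ≈ -0.607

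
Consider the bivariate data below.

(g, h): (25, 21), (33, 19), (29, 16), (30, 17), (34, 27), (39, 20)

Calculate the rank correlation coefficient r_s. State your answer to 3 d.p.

0.314

Rank g: 1, 4, 2, 3, 5, 6
Rank h: 5, 3, 1, 2, 6, 4
d = rank(g) − rank(h): -4, 1, 1, 1, -1, 2; Σd² = 24
ρ = 1 − 6Σd² / [n(n²−1)] = 1 − 6×24 / (6×35) = 1 − 144/210 ≈ 0.314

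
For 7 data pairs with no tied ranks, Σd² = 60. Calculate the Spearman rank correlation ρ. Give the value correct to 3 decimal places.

-0.071

ρ = 1 − 6Σd² / [n(n²−1)] = 1 − 6×60 / (7×48)
  = 1 − 360/336 = 1 − 1.0714 ≈ -0.071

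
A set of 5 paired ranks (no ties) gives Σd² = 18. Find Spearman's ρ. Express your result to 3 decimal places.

ρ = 1 − 6Σd² / [n(n²−1)] = 1 − 6×18 / (5×24)
  = 1 − 108/120 = 1 − 0.9000 ≈ 0.100

0.100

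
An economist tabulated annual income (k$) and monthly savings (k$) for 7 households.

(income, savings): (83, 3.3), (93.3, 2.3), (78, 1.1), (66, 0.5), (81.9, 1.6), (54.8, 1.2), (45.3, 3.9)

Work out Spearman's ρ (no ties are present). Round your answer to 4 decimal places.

Rank income: 6, 7, 4, 3, 5, 2, 1
Rank savings: 6, 5, 2, 1, 4, 3, 7
d = rank(income) − rank(savings): 0, 2, 2, 2, 1, -1, -6; Σd² = 50
ρ = 1 − 6Σd² / [n(n²−1)] = 1 − 6×50 / (7×48) = 1 − 300/336 ≈ 0.1071

0.1071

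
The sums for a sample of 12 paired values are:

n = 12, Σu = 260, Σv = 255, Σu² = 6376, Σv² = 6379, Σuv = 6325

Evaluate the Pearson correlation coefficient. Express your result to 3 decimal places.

0.947

r = (nΣuv − ΣuΣv) / √[(nΣu² − (Σu)²)(nΣv² − (Σv)²)]
Numerator: 12×6325 − 260×255 = 9600
Denominator: √[(76512 − 67600)(76548 − 65025)] = √[8912 × 11523] = 10133.7543
r = 9600 / 10133.7543 ≈ 0.947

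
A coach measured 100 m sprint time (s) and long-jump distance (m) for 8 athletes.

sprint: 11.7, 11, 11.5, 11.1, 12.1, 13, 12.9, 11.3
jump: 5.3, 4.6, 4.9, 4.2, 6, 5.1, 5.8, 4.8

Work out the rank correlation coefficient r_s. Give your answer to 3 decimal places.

Rank sprint: 5, 1, 4, 2, 6, 8, 7, 3
Rank jump: 6, 2, 4, 1, 8, 5, 7, 3
d = rank(sprint) − rank(jump): -1, -1, 0, 1, -2, 3, 0, 0; Σd² = 16
ρ = 1 − 6Σd² / [n(n²−1)] = 1 − 6×16 / (8×63) = 1 − 96/504 ≈ 0.810

0.810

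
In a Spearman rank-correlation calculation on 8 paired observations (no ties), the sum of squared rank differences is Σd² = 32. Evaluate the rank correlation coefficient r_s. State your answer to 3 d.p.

ρ = 1 − 6Σd² / [n(n²−1)] = 1 − 6×32 / (8×63)
  = 1 − 192/504 = 1 − 0.3810 ≈ 0.619

0.619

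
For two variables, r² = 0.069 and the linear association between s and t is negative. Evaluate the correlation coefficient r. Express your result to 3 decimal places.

-0.263

|r| = √0.069 = 0.263
The association is negative, so r = −0.263.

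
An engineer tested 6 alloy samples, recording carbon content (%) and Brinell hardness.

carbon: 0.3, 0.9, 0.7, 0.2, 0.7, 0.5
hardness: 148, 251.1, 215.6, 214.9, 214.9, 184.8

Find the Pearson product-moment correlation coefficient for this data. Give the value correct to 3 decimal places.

n = 6, Σx = 3.3, Σy = 1229.3, Σx² = 2.17, Σy² = 257953.63, Σxy = 707.12
nΣxy − ΣxΣy = 4242.72 − 4056.69 = 186.03
nΣx² − (Σx)² = 13.02 − 10.89 = 2.13; nΣy² − (Σy)² = 1547721.78 − 1511178.49 = 36543.29
r = 186.03 / √(2.13 × 36543.29) = 186.03 / 278.9932 ≈ 0.667

0.667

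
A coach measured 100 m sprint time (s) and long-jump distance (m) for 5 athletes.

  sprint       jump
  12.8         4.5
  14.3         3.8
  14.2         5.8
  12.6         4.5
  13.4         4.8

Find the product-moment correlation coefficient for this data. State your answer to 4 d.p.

0.1572

n = 5, Σx = 67.3, Σy = 23.4, Σx² = 908.29, Σy² = 111.62, Σxy = 315.32
nΣxy − ΣxΣy = 1576.6 − 1574.82 = 1.78
nΣx² − (Σx)² = 4541.45 − 4529.29 = 12.16; nΣy² − (Σy)² = 558.1 − 547.56 = 10.54
r = 1.78 / √(12.16 × 10.54) = 1.78 / 11.3211 ≈ 0.1572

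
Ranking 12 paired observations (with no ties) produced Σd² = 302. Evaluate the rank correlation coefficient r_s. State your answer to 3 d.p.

-0.056

ρ = 1 − 6Σd² / [n(n²−1)] = 1 − 6×302 / (12×143)
  = 1 − 1812/1716 = 1 − 1.0559 ≈ -0.056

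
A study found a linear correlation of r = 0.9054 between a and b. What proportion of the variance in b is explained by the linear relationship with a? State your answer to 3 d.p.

r² = (0.9054)² = 0.820

0.820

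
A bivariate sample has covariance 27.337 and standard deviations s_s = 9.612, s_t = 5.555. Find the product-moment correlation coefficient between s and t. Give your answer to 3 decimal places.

0.512

r = Cov(s,t) / (s_s · s_t) = 27.337 / (9.612 × 5.555)
  = 27.337 / 53.3947 ≈ 0.512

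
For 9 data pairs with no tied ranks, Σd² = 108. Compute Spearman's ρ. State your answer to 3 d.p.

ρ = 1 − 6Σd² / [n(n²−1)] = 1 − 6×108 / (9×80)
  = 1 − 648/720 = 1 − 0.9000 ≈ 0.100

0.100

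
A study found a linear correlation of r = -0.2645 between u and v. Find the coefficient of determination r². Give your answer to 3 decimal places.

r² = (-0.2645)² = 0.070

0.070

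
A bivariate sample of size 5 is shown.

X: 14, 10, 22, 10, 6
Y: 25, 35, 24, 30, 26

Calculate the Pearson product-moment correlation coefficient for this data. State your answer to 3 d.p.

-0.473

n = 5, ΣX = 62, ΣY = 140, ΣX² = 916, ΣY² = 4002, ΣXY = 1684
nΣXY − ΣXΣY = 8420 − 8680 = -260
nΣX² − (ΣX)² = 4580 − 3844 = 736; nΣY² − (ΣY)² = 20010 − 19600 = 410
r = -260 / √(736 × 410) = -260 / 549.3269 ≈ -0.473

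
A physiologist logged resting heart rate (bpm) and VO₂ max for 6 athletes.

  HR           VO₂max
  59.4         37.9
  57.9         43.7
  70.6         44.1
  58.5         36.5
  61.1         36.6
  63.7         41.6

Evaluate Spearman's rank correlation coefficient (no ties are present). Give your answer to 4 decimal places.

Rank HR: 3, 1, 6, 2, 4, 5
Rank VO₂max: 3, 5, 6, 1, 2, 4
d = rank(HR) − rank(VO₂max): 0, -4, 0, 1, 2, 1; Σd² = 22
ρ = 1 − 6Σd² / [n(n²−1)] = 1 − 6×22 / (6×35) = 1 − 132/210 ≈ 0.3714

0.3714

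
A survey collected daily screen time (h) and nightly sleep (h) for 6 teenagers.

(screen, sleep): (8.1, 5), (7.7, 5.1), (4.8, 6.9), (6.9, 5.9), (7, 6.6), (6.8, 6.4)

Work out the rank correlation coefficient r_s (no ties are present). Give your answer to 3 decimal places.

Rank screen: 6, 5, 1, 3, 4, 2
Rank sleep: 1, 2, 6, 3, 5, 4
d = rank(screen) − rank(sleep): 5, 3, -5, 0, -1, -2; Σd² = 64
ρ = 1 − 6Σd² / [n(n²−1)] = 1 − 6×64 / (6×35) = 1 − 384/210 ≈ -0.829

-0.829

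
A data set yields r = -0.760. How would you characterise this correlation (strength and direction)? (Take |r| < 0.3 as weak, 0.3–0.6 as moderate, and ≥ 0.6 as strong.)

r = -0.760 < 0 so the relationship is negative.
|r| = 0.760, which falls in the strong range.

strong negative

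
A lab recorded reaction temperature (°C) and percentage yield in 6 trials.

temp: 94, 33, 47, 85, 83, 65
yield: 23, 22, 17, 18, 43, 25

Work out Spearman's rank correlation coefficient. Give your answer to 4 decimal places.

0.2571

Rank temp: 6, 1, 2, 5, 4, 3
Rank yield: 4, 3, 1, 2, 6, 5
d = rank(temp) − rank(yield): 2, -2, 1, 3, -2, -2; Σd² = 26
ρ = 1 − 6Σd² / [n(n²−1)] = 1 − 6×26 / (6×35) = 1 − 156/210 ≈ 0.2571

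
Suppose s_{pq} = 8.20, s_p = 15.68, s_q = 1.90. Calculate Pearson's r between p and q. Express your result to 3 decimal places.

0.275

r = Cov(p,q) / (s_p · s_q) = 8.20 / (15.68 × 1.90)
  = 8.20 / 29.7920 ≈ 0.275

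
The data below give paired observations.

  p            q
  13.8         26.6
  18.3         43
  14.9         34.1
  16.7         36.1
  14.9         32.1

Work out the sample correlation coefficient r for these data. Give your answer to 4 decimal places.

n = 5, Σp = 78.6, Σq = 171.9, Σp² = 1248.24, Σq² = 6052.99, Σpq = 2743.23
nΣpq − ΣpΣq = 13716.15 − 13511.34 = 204.81
nΣp² − (Σp)² = 6241.2 − 6177.96 = 63.24; nΣq² − (Σq)² = 30264.95 − 29549.61 = 715.34
r = 204.81 / √(63.24 × 715.34) = 204.81 / 212.6925 ≈ 0.9629

0.9629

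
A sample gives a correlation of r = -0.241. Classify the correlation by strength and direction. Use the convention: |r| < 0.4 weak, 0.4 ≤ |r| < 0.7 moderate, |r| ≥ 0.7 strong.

r = -0.241 < 0 so the relationship is negative.
|r| = 0.241, which falls in the weak range.

weak negative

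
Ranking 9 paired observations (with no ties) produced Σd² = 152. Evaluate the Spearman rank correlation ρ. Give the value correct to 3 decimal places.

-0.267

ρ = 1 − 6Σd² / [n(n²−1)] = 1 − 6×152 / (9×80)
  = 1 − 912/720 = 1 − 1.2667 ≈ -0.267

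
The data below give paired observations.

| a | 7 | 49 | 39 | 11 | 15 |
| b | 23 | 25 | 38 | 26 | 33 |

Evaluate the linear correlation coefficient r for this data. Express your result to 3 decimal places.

0.299

n = 5, Σa = 121, Σb = 145, Σa² = 4317, Σb² = 4363, Σab = 3649
nΣab − ΣaΣb = 18245 − 17545 = 700
nΣa² − (Σa)² = 21585 − 14641 = 6944; nΣb² − (Σb)² = 21815 − 21025 = 790
r = 700 / √(6944 × 790) = 700 / 2342.1699 ≈ 0.299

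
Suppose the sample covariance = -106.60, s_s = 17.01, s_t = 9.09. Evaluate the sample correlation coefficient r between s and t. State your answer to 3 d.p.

-0.689

r = Cov(s,t) / (s_s · s_t) = -106.60 / (17.01 × 9.09)
  = -106.60 / 154.6209 ≈ -0.689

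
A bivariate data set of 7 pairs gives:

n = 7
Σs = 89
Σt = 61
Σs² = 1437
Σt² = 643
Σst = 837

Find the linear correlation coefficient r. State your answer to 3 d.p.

0.333

r = (nΣst − ΣsΣt) / √[(nΣs² − (Σs)²)(nΣt² − (Σt)²)]
Numerator: 7×837 − 89×61 = 430
Denominator: √[(10059 − 7921)(4501 − 3721)] = √[2138 × 780] = 1291.3714
r = 430 / 1291.3714 ≈ 0.333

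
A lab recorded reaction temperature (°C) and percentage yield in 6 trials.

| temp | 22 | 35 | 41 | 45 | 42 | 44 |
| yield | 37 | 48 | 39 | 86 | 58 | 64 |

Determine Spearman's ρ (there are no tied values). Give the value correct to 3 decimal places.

0.943

Rank temp: 1, 2, 3, 6, 4, 5
Rank yield: 1, 3, 2, 6, 4, 5
d = rank(temp) − rank(yield): 0, -1, 1, 0, 0, 0; Σd² = 2
ρ = 1 − 6Σd² / [n(n²−1)] = 1 − 6×2 / (6×35) = 1 − 12/210 ≈ 0.943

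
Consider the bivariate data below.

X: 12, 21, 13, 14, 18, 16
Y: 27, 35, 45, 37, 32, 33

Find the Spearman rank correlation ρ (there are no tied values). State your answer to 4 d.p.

0.0286

Rank X: 1, 6, 2, 3, 5, 4
Rank Y: 1, 4, 6, 5, 2, 3
d = rank(X) − rank(Y): 0, 2, -4, -2, 3, 1; Σd² = 34
ρ = 1 − 6Σd² / [n(n²−1)] = 1 − 6×34 / (6×35) = 1 − 204/210 ≈ 0.0286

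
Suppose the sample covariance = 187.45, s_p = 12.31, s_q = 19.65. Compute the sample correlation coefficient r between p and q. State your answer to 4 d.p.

r = Cov(p,q) / (s_p · s_q) = 187.45 / (12.31 × 19.65)
  = 187.45 / 241.8915 ≈ 0.7749

0.7749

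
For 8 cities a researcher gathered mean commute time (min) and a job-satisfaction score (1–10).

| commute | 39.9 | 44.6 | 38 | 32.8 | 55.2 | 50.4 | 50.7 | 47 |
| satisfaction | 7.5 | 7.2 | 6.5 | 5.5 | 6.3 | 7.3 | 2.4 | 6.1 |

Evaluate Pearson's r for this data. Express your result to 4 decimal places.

-0.1814

n = 8, Σx = 358.6, Σy = 48.8, Σx² = 16467.7, Σy² = 316.54, Σxy = 2171.83
nΣxy − ΣxΣy = 17374.64 − 17499.68 = -125.04
nΣx² − (Σx)² = 131741.6 − 128593.96 = 3147.64; nΣy² − (Σy)² = 2532.32 − 2381.44 = 150.88
r = -125.04 / √(3147.64 × 150.88) = -125.04 / 689.1414 ≈ -0.1814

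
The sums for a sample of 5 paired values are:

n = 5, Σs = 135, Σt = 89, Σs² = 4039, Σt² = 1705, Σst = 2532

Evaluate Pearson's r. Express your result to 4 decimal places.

0.5913

r = (nΣst − ΣsΣt) / √[(nΣs² − (Σs)²)(nΣt² − (Σt)²)]
Numerator: 5×2532 − 135×89 = 645
Denominator: √[(20195 − 18225)(8525 − 7921)] = √[1970 × 604] = 1090.8162
r = 645 / 1090.8162 ≈ 0.5913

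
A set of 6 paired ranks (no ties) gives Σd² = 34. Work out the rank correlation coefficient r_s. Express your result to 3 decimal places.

0.029

ρ = 1 − 6Σd² / [n(n²−1)] = 1 − 6×34 / (6×35)
  = 1 − 204/210 = 1 − 0.9714 ≈ 0.029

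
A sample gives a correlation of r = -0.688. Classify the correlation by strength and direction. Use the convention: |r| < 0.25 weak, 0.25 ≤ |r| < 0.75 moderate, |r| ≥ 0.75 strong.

moderate negative

r = -0.688 < 0 so the relationship is negative.
|r| = 0.688, which falls in the moderate range.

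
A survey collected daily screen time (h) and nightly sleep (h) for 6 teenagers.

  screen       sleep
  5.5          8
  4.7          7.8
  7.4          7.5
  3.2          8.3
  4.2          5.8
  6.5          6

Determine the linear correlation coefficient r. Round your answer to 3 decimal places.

-0.215

n = 6, Σx = 31.5, Σy = 43.4, Σx² = 177.23, Σy² = 319.62, Σxy = 226.08
nΣxy − ΣxΣy = 1356.48 − 1367.1 = -10.62
nΣx² − (Σx)² = 1063.38 − 992.25 = 71.13; nΣy² − (Σy)² = 1917.72 − 1883.56 = 34.16
r = -10.62 / √(71.13 × 34.16) = -10.62 / 49.2930 ≈ -0.215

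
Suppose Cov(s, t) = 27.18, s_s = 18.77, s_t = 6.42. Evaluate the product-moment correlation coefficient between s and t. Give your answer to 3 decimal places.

0.226

r = Cov(s,t) / (s_s · s_t) = 27.18 / (18.77 × 6.42)
  = 27.18 / 120.5034 ≈ 0.226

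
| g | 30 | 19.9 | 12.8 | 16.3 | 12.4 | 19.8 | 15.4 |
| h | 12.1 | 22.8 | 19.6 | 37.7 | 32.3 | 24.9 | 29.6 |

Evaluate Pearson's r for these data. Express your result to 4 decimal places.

n = 7, Σg = 126.6, Σh = 179, Σg² = 2508.5, Σh² = 5011.16, Σgh = 3031.49
nΣgh − ΣgΣh = 21220.43 − 22661.4 = -1440.97
nΣg² − (Σg)² = 17559.5 − 16027.56 = 1531.94; nΣh² − (Σh)² = 35078.12 − 32041 = 3037.12
r = -1440.97 / √(1531.94 × 3037.12) = -1440.97 / 2157.0085 ≈ -0.6680

-0.6680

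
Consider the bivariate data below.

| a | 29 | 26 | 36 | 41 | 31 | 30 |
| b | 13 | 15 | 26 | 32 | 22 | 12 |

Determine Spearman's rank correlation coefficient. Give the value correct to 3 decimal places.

Rank a: 2, 1, 5, 6, 4, 3
Rank b: 2, 3, 5, 6, 4, 1
d = rank(a) − rank(b): 0, -2, 0, 0, 0, 2; Σd² = 8
ρ = 1 − 6Σd² / [n(n²−1)] = 1 − 6×8 / (6×35) = 1 − 48/210 ≈ 0.771

0.771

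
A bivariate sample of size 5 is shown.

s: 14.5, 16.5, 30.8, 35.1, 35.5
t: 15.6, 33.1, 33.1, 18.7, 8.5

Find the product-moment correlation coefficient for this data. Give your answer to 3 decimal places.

n = 5, Σs = 132.4, Σt = 109, Σs² = 3923.4, Σt² = 2856.52, Σst = 2749.95
nΣst − ΣsΣt = 13749.75 − 14431.6 = -681.85
nΣs² − (Σs)² = 19617 − 17529.76 = 2087.24; nΣt² − (Σt)² = 14282.6 − 11881 = 2401.6
r = -681.85 / √(2087.24 × 2401.6) = -681.85 / 2238.9095 ≈ -0.305

-0.305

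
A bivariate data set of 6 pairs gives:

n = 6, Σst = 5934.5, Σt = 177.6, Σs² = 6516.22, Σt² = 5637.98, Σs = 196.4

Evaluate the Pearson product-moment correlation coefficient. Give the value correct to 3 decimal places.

r = (nΣst − ΣsΣt) / √[(nΣs² − (Σs)²)(nΣt² − (Σt)²)]
Numerator: 6×5934.5 − 196.4×177.6 = 726.36
Denominator: √[(39097.32 − 38572.96)(33827.88 − 31541.76)] = √[524.36 × 2286.12] = 1094.8744
r = 726.36 / 1094.8744 ≈ 0.663

0.663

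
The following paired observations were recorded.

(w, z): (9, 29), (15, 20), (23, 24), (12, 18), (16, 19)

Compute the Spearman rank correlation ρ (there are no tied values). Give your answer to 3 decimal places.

-0.100

Rank w: 1, 3, 5, 2, 4
Rank z: 5, 3, 4, 1, 2
d = rank(w) − rank(z): -4, 0, 1, 1, 2; Σd² = 22
ρ = 1 − 6Σd² / [n(n²−1)] = 1 − 6×22 / (5×24) = 1 − 132/120 ≈ -0.100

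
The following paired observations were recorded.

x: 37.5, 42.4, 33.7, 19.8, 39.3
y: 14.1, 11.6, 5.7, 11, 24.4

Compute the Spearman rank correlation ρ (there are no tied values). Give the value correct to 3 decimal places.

0.600

Rank x: 3, 5, 2, 1, 4
Rank y: 4, 3, 1, 2, 5
d = rank(x) − rank(y): -1, 2, 1, -1, -1; Σd² = 8
ρ = 1 − 6Σd² / [n(n²−1)] = 1 − 6×8 / (5×24) = 1 − 48/120 ≈ 0.600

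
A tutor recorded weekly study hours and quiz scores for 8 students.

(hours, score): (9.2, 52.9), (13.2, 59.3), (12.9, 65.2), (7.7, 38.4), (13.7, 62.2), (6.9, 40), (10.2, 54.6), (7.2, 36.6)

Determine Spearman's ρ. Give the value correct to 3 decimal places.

0.857

Rank hours: 4, 7, 6, 3, 8, 1, 5, 2
Rank score: 4, 6, 8, 2, 7, 3, 5, 1
d = rank(hours) − rank(score): 0, 1, -2, 1, 1, -2, 0, 1; Σd² = 12
ρ = 1 − 6Σd² / [n(n²−1)] = 1 − 6×12 / (8×63) = 1 − 72/504 ≈ 0.857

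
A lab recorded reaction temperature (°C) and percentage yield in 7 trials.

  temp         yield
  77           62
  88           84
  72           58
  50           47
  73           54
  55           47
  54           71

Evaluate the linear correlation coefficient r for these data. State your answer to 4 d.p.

n = 7, Σx = 469, Σy = 423, Σx² = 32627, Σy² = 26639, Σxy = 29053
nΣxy − ΣxΣy = 203371 − 198387 = 4984
nΣx² − (Σx)² = 228389 − 219961 = 8428; nΣy² − (Σy)² = 186473 − 178929 = 7544
r = 4984 / √(8428 × 7544) = 4984 / 7973.7590 ≈ 0.6251

0.6251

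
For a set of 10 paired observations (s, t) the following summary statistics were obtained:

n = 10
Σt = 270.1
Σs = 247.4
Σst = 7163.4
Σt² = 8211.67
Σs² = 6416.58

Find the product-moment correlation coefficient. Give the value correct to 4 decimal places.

r = (nΣst − ΣsΣt) / √[(nΣs² − (Σs)²)(nΣt² − (Σt)²)]
Numerator: 10×7163.4 − 247.4×270.1 = 4811.26
Denominator: √[(64165.8 − 61206.76)(82116.7 − 72954.01)] = √[2959.04 × 9162.69] = 5206.9921
r = 4811.26 / 5206.9921 ≈ 0.9240

0.9240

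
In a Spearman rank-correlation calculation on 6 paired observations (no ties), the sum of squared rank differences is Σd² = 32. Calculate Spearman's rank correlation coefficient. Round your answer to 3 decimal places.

0.086

ρ = 1 − 6Σd² / [n(n²−1)] = 1 − 6×32 / (6×35)
  = 1 − 192/210 = 1 − 0.9143 ≈ 0.086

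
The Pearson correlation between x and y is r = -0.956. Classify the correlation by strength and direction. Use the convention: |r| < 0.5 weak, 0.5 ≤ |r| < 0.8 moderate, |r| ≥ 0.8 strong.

r = -0.956 < 0 so the relationship is negative.
|r| = 0.956, which falls in the strong range.

strong negative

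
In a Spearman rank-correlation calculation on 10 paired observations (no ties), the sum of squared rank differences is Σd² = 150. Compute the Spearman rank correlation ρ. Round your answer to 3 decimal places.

0.091

ρ = 1 − 6Σd² / [n(n²−1)] = 1 − 6×150 / (10×99)
  = 1 − 900/990 = 1 − 0.9091 ≈ 0.091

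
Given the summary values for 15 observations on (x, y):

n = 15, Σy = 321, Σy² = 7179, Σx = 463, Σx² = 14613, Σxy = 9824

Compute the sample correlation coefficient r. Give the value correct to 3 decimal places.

r = (nΣxy − ΣxΣy) / √[(nΣx² − (Σx)²)(nΣy² − (Σy)²)]
Numerator: 15×9824 − 463×321 = -1263
Denominator: √[(219195 − 214369)(107685 − 103041)] = √[4826 × 4644] = 4734.1255
r = -1263 / 4734.1255 ≈ -0.267

-0.267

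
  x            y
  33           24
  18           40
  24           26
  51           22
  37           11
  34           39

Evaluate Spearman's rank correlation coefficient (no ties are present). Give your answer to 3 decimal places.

Rank x: 3, 1, 2, 6, 5, 4
Rank y: 3, 6, 4, 2, 1, 5
d = rank(x) − rank(y): 0, -5, -2, 4, 4, -1; Σd² = 62
ρ = 1 − 6Σd² / [n(n²−1)] = 1 − 6×62 / (6×35) = 1 − 372/210 ≈ -0.771

-0.771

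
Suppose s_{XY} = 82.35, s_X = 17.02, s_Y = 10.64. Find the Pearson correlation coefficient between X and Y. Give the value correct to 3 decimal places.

0.455

r = Cov(X,Y) / (s_X · s_Y) = 82.35 / (17.02 × 10.64)
  = 82.35 / 181.0928 ≈ 0.455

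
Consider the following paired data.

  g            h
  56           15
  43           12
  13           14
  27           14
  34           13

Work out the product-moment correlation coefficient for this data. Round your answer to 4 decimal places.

0.0703

n = 5, Σg = 173, Σh = 68, Σg² = 7039, Σh² = 930, Σgh = 2358
nΣgh − ΣgΣh = 11790 − 11764 = 26
nΣg² − (Σg)² = 35195 − 29929 = 5266; nΣh² − (Σh)² = 4650 − 4624 = 26
r = 26 / √(5266 × 26) = 26 / 370.0216 ≈ 0.0703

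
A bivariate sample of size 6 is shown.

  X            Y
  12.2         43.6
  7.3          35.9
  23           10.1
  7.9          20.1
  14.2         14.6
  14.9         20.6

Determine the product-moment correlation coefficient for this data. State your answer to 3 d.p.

n = 6, ΣX = 79.5, ΣY = 144.9, ΣX² = 1217.19, ΣY² = 4333.31, ΣXY = 1699.34
nΣXY − ΣXΣY = 10196.04 − 11519.55 = -1323.51
nΣX² − (ΣX)² = 7303.14 − 6320.25 = 982.89; nΣY² − (ΣY)² = 25999.86 − 20996.01 = 5003.85
r = -1323.51 / √(982.89 × 5003.85) = -1323.51 / 2217.7092 ≈ -0.597

-0.597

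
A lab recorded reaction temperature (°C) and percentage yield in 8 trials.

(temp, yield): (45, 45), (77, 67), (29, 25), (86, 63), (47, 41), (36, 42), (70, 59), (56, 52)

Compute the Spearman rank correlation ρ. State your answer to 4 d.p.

0.9048

Rank temp: 3, 7, 1, 8, 4, 2, 6, 5
Rank yield: 4, 8, 1, 7, 2, 3, 6, 5
d = rank(temp) − rank(yield): -1, -1, 0, 1, 2, -1, 0, 0; Σd² = 8
ρ = 1 − 6Σd² / [n(n²−1)] = 1 − 6×8 / (8×63) = 1 − 48/504 ≈ 0.9048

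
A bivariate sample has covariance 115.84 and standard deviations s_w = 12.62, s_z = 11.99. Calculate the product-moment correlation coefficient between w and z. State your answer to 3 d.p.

0.766

r = Cov(w,z) / (s_w · s_z) = 115.84 / (12.62 × 11.99)
  = 115.84 / 151.3138 ≈ 0.766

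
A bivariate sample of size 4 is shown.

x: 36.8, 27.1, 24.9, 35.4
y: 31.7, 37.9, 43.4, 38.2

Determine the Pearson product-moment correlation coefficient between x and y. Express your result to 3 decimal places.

n = 4, Σx = 124.2, Σy = 151.2, Σx² = 3961.82, Σy² = 5784.1, Σxy = 4626.59
nΣxy − ΣxΣy = 18506.36 − 18779.04 = -272.68
nΣx² − (Σx)² = 15847.28 − 15425.64 = 421.64; nΣy² − (Σy)² = 23136.4 − 22861.44 = 274.96
r = -272.68 / √(421.64 × 274.96) = -272.68 / 340.4910 ≈ -0.801

-0.801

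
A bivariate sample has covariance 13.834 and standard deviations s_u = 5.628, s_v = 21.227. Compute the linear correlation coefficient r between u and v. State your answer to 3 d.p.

0.116

r = Cov(u,v) / (s_u · s_v) = 13.834 / (5.628 × 21.227)
  = 13.834 / 119.4656 ≈ 0.116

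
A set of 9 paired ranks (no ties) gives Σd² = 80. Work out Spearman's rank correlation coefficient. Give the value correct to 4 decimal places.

ρ = 1 − 6Σd² / [n(n²−1)] = 1 − 6×80 / (9×80)
  = 1 − 480/720 = 1 − 0.66667 ≈ 0.3333

0.3333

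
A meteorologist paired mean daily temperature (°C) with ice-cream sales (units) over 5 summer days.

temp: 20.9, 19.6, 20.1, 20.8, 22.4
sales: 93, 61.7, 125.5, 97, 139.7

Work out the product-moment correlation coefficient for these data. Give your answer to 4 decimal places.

n = 5, Σx = 103.8, Σy = 516.9, Σx² = 2159.38, Σy² = 57131.23, Σxy = 10822.45
nΣxy − ΣxΣy = 54112.25 − 53654.22 = 458.03
nΣx² − (Σx)² = 10796.9 − 10774.44 = 22.46; nΣy² − (Σy)² = 285656.15 − 267185.61 = 18470.54
r = 458.03 / √(22.46 × 18470.54) = 458.03 / 644.0872 ≈ 0.7111

0.7111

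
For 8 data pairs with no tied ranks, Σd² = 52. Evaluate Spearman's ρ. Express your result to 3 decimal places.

0.381

ρ = 1 − 6Σd² / [n(n²−1)] = 1 − 6×52 / (8×63)
  = 1 − 312/504 = 1 − 0.6190 ≈ 0.381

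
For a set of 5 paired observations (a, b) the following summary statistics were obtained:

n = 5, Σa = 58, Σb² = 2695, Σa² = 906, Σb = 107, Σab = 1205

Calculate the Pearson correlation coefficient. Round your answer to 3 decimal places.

-0.118

r = (nΣab − ΣaΣb) / √[(nΣa² − (Σa)²)(nΣb² − (Σb)²)]
Numerator: 5×1205 − 58×107 = -181
Denominator: √[(4530 − 3364)(13475 − 11449)] = √[1166 × 2026] = 1536.9828
r = -181 / 1536.9828 ≈ -0.118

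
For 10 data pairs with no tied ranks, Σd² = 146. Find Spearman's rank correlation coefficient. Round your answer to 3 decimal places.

0.115

ρ = 1 − 6Σd² / [n(n²−1)] = 1 − 6×146 / (10×99)
  = 1 − 876/990 = 1 − 0.8848 ≈ 0.115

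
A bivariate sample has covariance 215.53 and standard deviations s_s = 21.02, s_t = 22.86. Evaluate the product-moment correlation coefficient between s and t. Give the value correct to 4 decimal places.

0.4485

r = Cov(s,t) / (s_s · s_t) = 215.53 / (21.02 × 22.86)
  = 215.53 / 480.5172 ≈ 0.4485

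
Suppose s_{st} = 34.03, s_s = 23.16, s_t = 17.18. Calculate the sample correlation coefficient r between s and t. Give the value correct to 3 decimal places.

r = Cov(s,t) / (s_s · s_t) = 34.03 / (23.16 × 17.18)
  = 34.03 / 397.8888 ≈ 0.086

0.086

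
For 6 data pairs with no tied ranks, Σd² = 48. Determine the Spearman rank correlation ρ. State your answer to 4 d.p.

ρ = 1 − 6Σd² / [n(n²−1)] = 1 − 6×48 / (6×35)
  = 1 − 288/210 = 1 − 1.37143 ≈ -0.3714

-0.3714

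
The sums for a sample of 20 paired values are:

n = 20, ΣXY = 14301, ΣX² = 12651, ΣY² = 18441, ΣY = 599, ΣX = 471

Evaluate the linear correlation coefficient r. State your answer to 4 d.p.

r = (nΣXY − ΣXΣY) / √[(nΣX² − (ΣX)²)(nΣY² − (ΣY)²)]
Numerator: 20×14301 − 471×599 = 3891
Denominator: √[(253020 − 221841)(368820 − 358801)] = √[31179 × 10019] = 17674.3430
r = 3891 / 17674.3430 ≈ 0.2201

0.2201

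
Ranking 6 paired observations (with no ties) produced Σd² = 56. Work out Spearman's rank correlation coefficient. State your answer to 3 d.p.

ρ = 1 − 6Σd² / [n(n²−1)] = 1 − 6×56 / (6×35)
  = 1 − 336/210 = 1 − 1.6000 ≈ -0.600

-0.600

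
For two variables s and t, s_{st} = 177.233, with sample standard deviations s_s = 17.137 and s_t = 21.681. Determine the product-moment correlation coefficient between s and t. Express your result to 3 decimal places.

r = Cov(s,t) / (s_s · s_t) = 177.233 / (17.137 × 21.681)
  = 177.233 / 371.5473 ≈ 0.477

0.477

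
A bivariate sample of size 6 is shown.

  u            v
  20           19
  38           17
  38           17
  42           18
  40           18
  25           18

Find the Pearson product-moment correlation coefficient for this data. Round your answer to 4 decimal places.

n = 6, Σu = 203, Σv = 107, Σu² = 7277, Σv² = 1911, Σuv = 3598
nΣuv − ΣuΣv = 21588 − 21721 = -133
nΣu² − (Σu)² = 43662 − 41209 = 2453; nΣv² − (Σv)² = 11466 − 11449 = 17
r = -133 / √(2453 × 17) = -133 / 204.2082 ≈ -0.6513

-0.6513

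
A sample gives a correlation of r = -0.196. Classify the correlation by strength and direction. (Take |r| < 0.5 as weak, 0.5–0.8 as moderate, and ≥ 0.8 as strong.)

weak negative

r = -0.196 < 0 so the relationship is negative.
|r| = 0.196, which falls in the weak range.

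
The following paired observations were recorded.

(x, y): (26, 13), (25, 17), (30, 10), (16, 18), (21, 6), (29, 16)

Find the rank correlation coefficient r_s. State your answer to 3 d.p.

Rank x: 4, 3, 6, 1, 2, 5
Rank y: 3, 5, 2, 6, 1, 4
d = rank(x) − rank(y): 1, -2, 4, -5, 1, 1; Σd² = 48
ρ = 1 − 6Σd² / [n(n²−1)] = 1 − 6×48 / (6×35) = 1 − 288/210 ≈ -0.371

-0.371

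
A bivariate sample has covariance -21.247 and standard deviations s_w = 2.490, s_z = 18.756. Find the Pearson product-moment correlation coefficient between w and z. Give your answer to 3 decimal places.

r = Cov(w,z) / (s_w · s_z) = -21.247 / (2.490 × 18.756)
  = -21.247 / 46.7024 ≈ -0.455

-0.455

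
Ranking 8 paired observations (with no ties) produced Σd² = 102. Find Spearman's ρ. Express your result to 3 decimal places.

-0.214

ρ = 1 − 6Σd² / [n(n²−1)] = 1 − 6×102 / (8×63)
  = 1 − 612/504 = 1 − 1.2143 ≈ -0.214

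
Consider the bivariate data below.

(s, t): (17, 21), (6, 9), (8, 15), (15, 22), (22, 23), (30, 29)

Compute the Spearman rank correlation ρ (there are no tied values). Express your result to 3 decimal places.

Rank s: 4, 1, 2, 3, 5, 6
Rank t: 3, 1, 2, 4, 5, 6
d = rank(s) − rank(t): 1, 0, 0, -1, 0, 0; Σd² = 2
ρ = 1 − 6Σd² / [n(n²−1)] = 1 − 6×2 / (6×35) = 1 − 12/210 ≈ 0.943

0.943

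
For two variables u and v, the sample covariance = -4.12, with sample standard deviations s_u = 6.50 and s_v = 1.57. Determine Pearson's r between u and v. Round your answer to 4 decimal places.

-0.4037

r = Cov(u,v) / (s_u · s_v) = -4.12 / (6.50 × 1.57)
  = -4.12 / 10.2050 ≈ -0.4037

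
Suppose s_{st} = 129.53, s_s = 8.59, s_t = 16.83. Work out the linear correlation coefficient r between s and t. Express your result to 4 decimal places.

0.8960

r = Cov(s,t) / (s_s · s_t) = 129.53 / (8.59 × 16.83)
  = 129.53 / 144.5697 ≈ 0.8960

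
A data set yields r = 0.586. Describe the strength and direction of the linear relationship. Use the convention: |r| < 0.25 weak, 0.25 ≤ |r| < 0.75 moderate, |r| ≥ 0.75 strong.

moderate positive

r = 0.586 > 0 so the relationship is positive.
|r| = 0.586, which falls in the moderate range.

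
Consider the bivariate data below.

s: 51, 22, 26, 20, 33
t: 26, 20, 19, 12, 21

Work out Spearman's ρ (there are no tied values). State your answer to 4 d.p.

Rank s: 5, 2, 3, 1, 4
Rank t: 5, 3, 2, 1, 4
d = rank(s) − rank(t): 0, -1, 1, 0, 0; Σd² = 2
ρ = 1 − 6Σd² / [n(n²−1)] = 1 − 6×2 / (5×24) = 1 − 12/120 ≈ 0.9000

0.9000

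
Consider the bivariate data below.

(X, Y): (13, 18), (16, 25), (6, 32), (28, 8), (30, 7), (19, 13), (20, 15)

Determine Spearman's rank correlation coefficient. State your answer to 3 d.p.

Rank X: 2, 3, 1, 6, 7, 4, 5
Rank Y: 5, 6, 7, 2, 1, 3, 4
d = rank(X) − rank(Y): -3, -3, -6, 4, 6, 1, 1; Σd² = 108
ρ = 1 − 6Σd² / [n(n²−1)] = 1 − 6×108 / (7×48) = 1 − 648/336 ≈ -0.929

-0.929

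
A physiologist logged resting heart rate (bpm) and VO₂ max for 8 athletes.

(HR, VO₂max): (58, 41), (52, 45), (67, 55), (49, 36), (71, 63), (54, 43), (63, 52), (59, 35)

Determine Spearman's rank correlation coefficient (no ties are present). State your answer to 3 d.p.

Rank HR: 4, 2, 7, 1, 8, 3, 6, 5
Rank VO₂max: 3, 5, 7, 2, 8, 4, 6, 1
d = rank(HR) − rank(VO₂max): 1, -3, 0, -1, 0, -1, 0, 4; Σd² = 28
ρ = 1 − 6Σd² / [n(n²−1)] = 1 − 6×28 / (8×63) = 1 − 168/504 ≈ 0.667

0.667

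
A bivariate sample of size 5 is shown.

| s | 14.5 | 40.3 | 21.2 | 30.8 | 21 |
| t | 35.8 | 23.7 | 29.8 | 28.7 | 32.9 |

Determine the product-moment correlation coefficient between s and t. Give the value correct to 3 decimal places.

n = 5, Σs = 127.8, Σt = 150.9, Σs² = 3673.42, Σt² = 4637.47, Σst = 3680.83
nΣst − ΣsΣt = 18404.15 − 19285.02 = -880.87
nΣs² − (Σs)² = 18367.1 − 16332.84 = 2034.26; nΣt² − (Σt)² = 23187.35 − 22770.81 = 416.54
r = -880.87 / √(2034.26 × 416.54) = -880.87 / 920.5165 ≈ -0.957

-0.957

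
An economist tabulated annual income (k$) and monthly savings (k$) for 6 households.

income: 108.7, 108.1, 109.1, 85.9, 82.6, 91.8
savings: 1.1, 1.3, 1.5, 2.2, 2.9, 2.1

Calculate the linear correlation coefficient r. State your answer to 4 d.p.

n = 6, Σx = 586.2, Σy = 11.1, Σx² = 58032.92, Σy² = 22.81, Σxy = 1045.05
nΣxy − ΣxΣy = 6270.3 − 6506.82 = -236.52
nΣx² − (Σx)² = 348197.52 − 343630.44 = 4567.08; nΣy² − (Σy)² = 136.86 − 123.21 = 13.65
r = -236.52 / √(4567.08 × 13.65) = -236.52 / 249.6811 ≈ -0.9473

-0.9473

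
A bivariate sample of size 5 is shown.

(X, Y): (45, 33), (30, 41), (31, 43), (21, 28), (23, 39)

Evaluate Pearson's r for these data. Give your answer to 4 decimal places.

n = 5, ΣX = 150, ΣY = 184, ΣX² = 4856, ΣY² = 6924, ΣXY = 5533
nΣXY − ΣXΣY = 27665 − 27600 = 65
nΣX² − (ΣX)² = 24280 − 22500 = 1780; nΣY² − (ΣY)² = 34620 − 33856 = 764
r = 65 / √(1780 × 764) = 65 / 1166.1561 ≈ 0.0557

0.0557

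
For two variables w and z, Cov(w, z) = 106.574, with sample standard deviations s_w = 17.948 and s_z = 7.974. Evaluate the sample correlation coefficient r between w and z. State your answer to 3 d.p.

r = Cov(w,z) / (s_w · s_z) = 106.574 / (17.948 × 7.974)
  = 106.574 / 143.1174 ≈ 0.745

0.745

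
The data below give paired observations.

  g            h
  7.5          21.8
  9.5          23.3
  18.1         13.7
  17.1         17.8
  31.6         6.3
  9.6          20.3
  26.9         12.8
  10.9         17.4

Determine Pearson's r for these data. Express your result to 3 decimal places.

n = 8, Σg = 131.2, Σh = 133.4, Σg² = 2699.66, Σh² = 2441.04, Σgh = 1865.14
nΣgh − ΣgΣh = 14921.12 − 17502.08 = -2580.96
nΣg² − (Σg)² = 21597.28 − 17213.44 = 4383.84; nΣh² − (Σh)² = 19528.32 − 17795.56 = 1732.76
r = -2580.96 / √(4383.84 × 1732.76) = -2580.96 / 2756.1100 ≈ -0.936

-0.936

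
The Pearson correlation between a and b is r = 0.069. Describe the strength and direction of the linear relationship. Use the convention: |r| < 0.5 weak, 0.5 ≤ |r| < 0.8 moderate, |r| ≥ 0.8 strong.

weak positive

r = 0.069 > 0 so the relationship is positive.
|r| = 0.069, which falls in the weak range.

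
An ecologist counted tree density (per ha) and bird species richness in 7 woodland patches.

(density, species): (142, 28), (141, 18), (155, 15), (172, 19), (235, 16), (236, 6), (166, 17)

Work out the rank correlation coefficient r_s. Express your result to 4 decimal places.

-0.5714

Rank density: 2, 1, 3, 5, 6, 7, 4
Rank species: 7, 5, 2, 6, 3, 1, 4
d = rank(density) − rank(species): -5, -4, 1, -1, 3, 6, 0; Σd² = 88
ρ = 1 − 6Σd² / [n(n²−1)] = 1 − 6×88 / (7×48) = 1 − 528/336 ≈ -0.5714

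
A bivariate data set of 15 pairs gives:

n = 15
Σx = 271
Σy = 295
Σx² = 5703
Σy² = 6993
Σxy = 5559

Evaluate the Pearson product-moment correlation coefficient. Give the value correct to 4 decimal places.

0.2339

r = (nΣxy − ΣxΣy) / √[(nΣx² − (Σx)²)(nΣy² − (Σy)²)]
Numerator: 15×5559 − 271×295 = 3440
Denominator: √[(85545 − 73441)(104895 − 87025)] = √[12104 × 17870] = 14707.0894
r = 3440 / 14707.0894 ≈ 0.2339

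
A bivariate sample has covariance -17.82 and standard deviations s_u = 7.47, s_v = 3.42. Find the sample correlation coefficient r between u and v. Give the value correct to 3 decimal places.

r = Cov(u,v) / (s_u · s_v) = -17.82 / (7.47 × 3.42)
  = -17.82 / 25.5474 ≈ -0.698

-0.698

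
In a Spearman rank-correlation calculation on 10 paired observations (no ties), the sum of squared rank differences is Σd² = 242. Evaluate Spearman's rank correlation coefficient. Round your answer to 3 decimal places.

-0.467

ρ = 1 − 6Σd² / [n(n²−1)] = 1 − 6×242 / (10×99)
  = 1 − 1452/990 = 1 − 1.4667 ≈ -0.467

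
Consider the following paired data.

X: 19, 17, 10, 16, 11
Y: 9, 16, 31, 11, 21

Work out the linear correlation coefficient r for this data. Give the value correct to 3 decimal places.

-0.904

n = 5, ΣX = 73, ΣY = 88, ΣX² = 1127, ΣY² = 1860, ΣXY = 1160
nΣXY − ΣXΣY = 5800 − 6424 = -624
nΣX² − (ΣX)² = 5635 − 5329 = 306; nΣY² − (ΣY)² = 9300 − 7744 = 1556
r = -624 / √(306 × 1556) = -624 / 690.0261 ≈ -0.904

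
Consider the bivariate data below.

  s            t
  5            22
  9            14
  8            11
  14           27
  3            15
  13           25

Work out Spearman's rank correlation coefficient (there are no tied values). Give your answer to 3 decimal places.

Rank s: 2, 4, 3, 6, 1, 5
Rank t: 4, 2, 1, 6, 3, 5
d = rank(s) − rank(t): -2, 2, 2, 0, -2, 0; Σd² = 16
ρ = 1 − 6Σd² / [n(n²−1)] = 1 − 6×16 / (6×35) = 1 − 96/210 ≈ 0.543

0.543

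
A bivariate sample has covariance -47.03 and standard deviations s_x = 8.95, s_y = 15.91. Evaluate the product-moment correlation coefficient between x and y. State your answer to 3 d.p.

r = Cov(x,y) / (s_x · s_y) = -47.03 / (8.95 × 15.91)
  = -47.03 / 142.3945 ≈ -0.330

-0.330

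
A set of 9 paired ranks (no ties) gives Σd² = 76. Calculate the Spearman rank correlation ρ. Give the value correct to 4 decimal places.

0.3667

ρ = 1 − 6Σd² / [n(n²−1)] = 1 − 6×76 / (9×80)
  = 1 − 456/720 = 1 − 0.63333 ≈ 0.3667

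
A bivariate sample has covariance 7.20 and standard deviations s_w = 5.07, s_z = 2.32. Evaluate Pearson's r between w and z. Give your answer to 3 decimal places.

r = Cov(w,z) / (s_w · s_z) = 7.20 / (5.07 × 2.32)
  = 7.20 / 11.7624 ≈ 0.612

0.612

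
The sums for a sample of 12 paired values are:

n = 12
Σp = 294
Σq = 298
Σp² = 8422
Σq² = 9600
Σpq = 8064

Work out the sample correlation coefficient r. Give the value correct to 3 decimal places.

0.466

r = (nΣpq − ΣpΣq) / √[(nΣp² − (Σp)²)(nΣq² − (Σq)²)]
Numerator: 12×8064 − 294×298 = 9156
Denominator: √[(101064 − 86436)(115200 − 88804)] = √[14628 × 26396] = 19649.9539
r = 9156 / 19649.9539 ≈ 0.466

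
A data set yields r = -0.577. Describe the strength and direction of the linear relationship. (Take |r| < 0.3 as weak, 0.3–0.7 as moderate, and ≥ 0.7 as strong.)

r = -0.577 < 0 so the relationship is negative.
|r| = 0.577, which falls in the moderate range.

moderate negative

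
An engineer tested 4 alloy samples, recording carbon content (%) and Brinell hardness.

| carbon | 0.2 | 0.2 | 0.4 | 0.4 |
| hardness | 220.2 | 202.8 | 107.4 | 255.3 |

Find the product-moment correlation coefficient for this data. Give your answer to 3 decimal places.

n = 4, Σx = 1.2, Σy = 785.7, Σx² = 0.4, Σy² = 166328.73, Σxy = 229.68
nΣxy − ΣxΣy = 918.72 − 942.84 = -24.12
nΣx² − (Σx)² = 1.6 − 1.44 = 0.16; nΣy² − (Σy)² = 665314.92 − 617324.49 = 47990.43
r = -24.12 / √(0.16 × 47990.43) = -24.12 / 87.6269 ≈ -0.275

-0.275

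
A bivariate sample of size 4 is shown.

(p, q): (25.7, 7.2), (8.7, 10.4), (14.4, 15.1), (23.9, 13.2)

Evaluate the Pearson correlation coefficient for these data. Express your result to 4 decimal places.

-0.3110

n = 4, Σp = 72.7, Σq = 45.9, Σp² = 1514.75, Σq² = 562.25, Σpq = 808.44
nΣpq − ΣpΣq = 3233.76 − 3336.93 = -103.17
nΣp² − (Σp)² = 6059 − 5285.29 = 773.71; nΣq² − (Σq)² = 2249 − 2106.81 = 142.19
r = -103.17 / √(773.71 × 142.19) = -103.17 / 331.6833 ≈ -0.3110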